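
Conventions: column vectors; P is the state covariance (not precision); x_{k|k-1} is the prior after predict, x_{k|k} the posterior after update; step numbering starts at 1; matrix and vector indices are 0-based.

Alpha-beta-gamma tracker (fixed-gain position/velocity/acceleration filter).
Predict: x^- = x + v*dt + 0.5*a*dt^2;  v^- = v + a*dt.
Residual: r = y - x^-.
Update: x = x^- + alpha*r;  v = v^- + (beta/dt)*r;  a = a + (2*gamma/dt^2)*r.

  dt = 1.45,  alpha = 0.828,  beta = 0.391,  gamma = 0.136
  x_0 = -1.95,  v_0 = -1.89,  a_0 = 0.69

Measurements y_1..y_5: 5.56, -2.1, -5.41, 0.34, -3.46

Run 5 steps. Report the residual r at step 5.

step 1: x_pred=-3.9651  r=9.5251  x^+=3.9217  v^+=1.6790  a^+=1.9223
step 2: x_pred=8.3770  r=-10.4770  x^+=-0.2980  v^+=1.6411  a^+=0.5669
step 3: x_pred=2.6776  r=-8.0876  x^+=-4.0189  v^+=0.2822  a^+=-0.4794
step 4: x_pred=-4.1138  r=4.4538  x^+=-0.4260  v^+=0.7880  a^+=0.0968
step 5: x_pred=0.8183  r=-4.2783  x^+=-2.7241  v^+=-0.2254  a^+=-0.4567

resid = -4.2783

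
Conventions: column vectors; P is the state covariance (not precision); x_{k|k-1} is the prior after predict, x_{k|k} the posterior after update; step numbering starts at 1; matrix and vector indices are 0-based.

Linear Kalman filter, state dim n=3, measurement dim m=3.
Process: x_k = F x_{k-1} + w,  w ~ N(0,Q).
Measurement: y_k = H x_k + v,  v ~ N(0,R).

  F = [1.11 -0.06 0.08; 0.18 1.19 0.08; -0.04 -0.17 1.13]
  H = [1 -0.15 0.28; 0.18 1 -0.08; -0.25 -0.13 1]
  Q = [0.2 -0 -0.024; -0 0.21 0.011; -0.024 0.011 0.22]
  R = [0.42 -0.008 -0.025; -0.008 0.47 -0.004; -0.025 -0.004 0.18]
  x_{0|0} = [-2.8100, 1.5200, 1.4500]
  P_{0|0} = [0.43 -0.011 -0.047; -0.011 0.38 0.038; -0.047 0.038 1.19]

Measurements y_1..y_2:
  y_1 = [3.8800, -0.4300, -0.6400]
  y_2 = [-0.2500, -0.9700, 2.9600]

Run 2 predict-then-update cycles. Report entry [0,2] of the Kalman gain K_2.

step 1: x^-=[-3.0943, 1.4190, 1.4925]  P^-=[0.7315 0.0506 0.0085; 0.0506 0.7708 0.0806; 0.0085 0.0806 1.7407]  S=[1.2882 0.0416 0.2827; 0.0416 1.2807 -0.2070; 0.2827 -0.2070 1.9575]  K=[0.5978 0.0951 -0.1687; -0.0656 0.6155 0.0581; 0.1826 0.0895 0.8659]  nu=[6.7693, -1.1726, -2.7216]  x^+=[1.3002, 0.0952, 0.2673]  P^+=[0.2495 -0.0030 0.0163; -0.0030 0.2939 0.0471; 0.0163 0.0471 0.1611]
step 2: x^-=[1.4589, 0.3687, 0.2339]  P^-=[0.5124 0.0319 -0.0004; 0.0319 0.6434 0.0305; -0.0004 0.0305 0.4150]  S=[0.9670 0.0184 -0.0333; 0.0184 1.1393 -0.1219; -0.0333 -0.1219 0.6323]  K=[0.5175 0.0828 -0.1665; -0.0685 0.5698 0.0096; 0.1369 0.0671 0.6705]  nu=[-1.7191, -1.5826, 3.1388]  x^+=[-0.0844, -0.3853, 1.9968]  P^+=[0.2174 -0.0028 0.0107; -0.0028 0.2717 0.0358; 0.0107 0.0358 0.1243]

K[0,2] = -0.1665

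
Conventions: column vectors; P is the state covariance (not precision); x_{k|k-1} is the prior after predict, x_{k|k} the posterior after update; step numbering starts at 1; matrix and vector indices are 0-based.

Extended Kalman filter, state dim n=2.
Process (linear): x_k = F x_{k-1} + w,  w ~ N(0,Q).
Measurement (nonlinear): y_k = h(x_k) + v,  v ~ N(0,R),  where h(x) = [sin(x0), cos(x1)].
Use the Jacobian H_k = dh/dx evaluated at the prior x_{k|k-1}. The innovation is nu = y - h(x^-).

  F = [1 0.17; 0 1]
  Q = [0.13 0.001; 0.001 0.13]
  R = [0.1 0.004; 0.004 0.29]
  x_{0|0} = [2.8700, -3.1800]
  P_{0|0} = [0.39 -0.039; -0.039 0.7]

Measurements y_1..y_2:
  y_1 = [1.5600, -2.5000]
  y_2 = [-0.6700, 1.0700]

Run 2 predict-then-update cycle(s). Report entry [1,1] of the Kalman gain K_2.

K[1,1] = -0.0395

step 1: x^-=[2.3294, -3.1800]  P^-=[0.5270 0.0810; 0.0810 0.8300]  H_jac=[-0.6879 0.0000; 0.0000 -0.0384]  S=[0.3494 0.0061; 0.0061 0.2912]  K=[-1.0378 0.0112; -0.1576 -0.1061]  nu=[0.8342, -1.5007]  x^+=[1.4469, -3.1522]  P^+=[0.1508 0.0235; 0.0235 0.8178]
step 2: x^-=[0.9110, -3.1522]  P^-=[0.3124 0.1636; 0.1636 0.9478]  H_jac=[0.6130 0.0000; 0.0000 -0.0106]  S=[0.2174 0.0029; 0.0029 0.2901]  K=[0.8812 -0.0149; 0.4617 -0.0395]  nu=[-1.4601, 2.0699]  x^+=[-0.4065, -3.9081]  P^+=[0.1437 0.0751; 0.0751 0.9011]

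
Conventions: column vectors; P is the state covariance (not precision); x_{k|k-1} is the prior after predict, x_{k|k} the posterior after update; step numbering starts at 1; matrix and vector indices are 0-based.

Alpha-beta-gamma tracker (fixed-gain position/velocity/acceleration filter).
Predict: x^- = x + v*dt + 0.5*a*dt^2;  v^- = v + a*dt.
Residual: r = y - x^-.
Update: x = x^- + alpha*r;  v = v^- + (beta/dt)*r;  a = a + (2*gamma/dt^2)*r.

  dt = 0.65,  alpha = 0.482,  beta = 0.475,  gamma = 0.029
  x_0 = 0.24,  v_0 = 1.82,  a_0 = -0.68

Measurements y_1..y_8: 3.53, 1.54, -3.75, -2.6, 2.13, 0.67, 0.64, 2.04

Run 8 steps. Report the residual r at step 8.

step 1: x_pred=1.2793  r=2.2506  x^+=2.3642  v^+=3.0227  a^+=-0.3710
step 2: x_pred=4.2505  r=-2.7105  x^+=2.9441  v^+=0.8008  a^+=-0.7431
step 3: x_pred=3.3076  r=-7.0576  x^+=-0.0942  v^+=-4.8397  a^+=-1.7120
step 4: x_pred=-3.6017  r=1.0017  x^+=-3.1189  v^+=-5.2205  a^+=-1.5745
step 5: x_pred=-6.8448  r=8.9748  x^+=-2.5190  v^+=0.3146  a^+=-0.3424
step 6: x_pred=-2.3868  r=3.0568  x^+=-0.9134  v^+=2.3258  a^+=0.0772
step 7: x_pred=0.6147  r=0.0253  x^+=0.6269  v^+=2.3945  a^+=0.0807
step 8: x_pred=2.2004  r=-0.1604  x^+=2.1231  v^+=2.3298  a^+=0.0587

resid = -0.1604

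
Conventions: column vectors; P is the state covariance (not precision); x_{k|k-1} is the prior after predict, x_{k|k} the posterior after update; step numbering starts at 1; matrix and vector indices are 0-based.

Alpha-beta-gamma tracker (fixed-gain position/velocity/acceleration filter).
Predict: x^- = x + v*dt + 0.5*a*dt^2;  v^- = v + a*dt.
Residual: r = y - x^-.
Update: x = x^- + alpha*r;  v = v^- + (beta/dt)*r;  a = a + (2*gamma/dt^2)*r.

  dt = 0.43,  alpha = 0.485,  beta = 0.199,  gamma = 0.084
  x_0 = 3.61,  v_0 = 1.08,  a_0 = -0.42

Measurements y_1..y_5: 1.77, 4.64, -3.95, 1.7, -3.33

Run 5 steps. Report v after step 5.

v_post = -6.8308

step 1: x_pred=4.0356  r=-2.2656  x^+=2.9368  v^+=-0.1491  a^+=-2.4785
step 2: x_pred=2.6435  r=1.9965  x^+=3.6118  v^+=-0.2909  a^+=-0.6645
step 3: x_pred=3.4253  r=-7.3753  x^+=-0.1517  v^+=-3.9898  a^+=-7.3657
step 4: x_pred=-2.5483  r=4.2483  x^+=-0.4879  v^+=-5.1910  a^+=-3.5057
step 5: x_pred=-3.0441  r=-0.2859  x^+=-3.1828  v^+=-6.8308  a^+=-3.7654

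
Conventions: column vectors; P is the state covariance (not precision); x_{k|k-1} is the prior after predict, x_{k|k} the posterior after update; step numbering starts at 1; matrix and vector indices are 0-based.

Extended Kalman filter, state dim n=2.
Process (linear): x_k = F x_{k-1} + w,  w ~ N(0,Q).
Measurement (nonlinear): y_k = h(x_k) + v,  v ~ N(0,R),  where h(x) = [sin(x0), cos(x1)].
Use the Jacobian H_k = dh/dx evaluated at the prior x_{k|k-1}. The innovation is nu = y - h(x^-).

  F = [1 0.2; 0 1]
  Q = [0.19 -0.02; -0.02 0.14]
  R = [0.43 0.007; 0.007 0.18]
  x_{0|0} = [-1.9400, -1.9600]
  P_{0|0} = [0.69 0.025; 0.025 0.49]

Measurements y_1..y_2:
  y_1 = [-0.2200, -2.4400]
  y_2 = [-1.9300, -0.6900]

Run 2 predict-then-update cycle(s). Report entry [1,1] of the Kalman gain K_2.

K[1,1] = -0.5717

step 1: x^-=[-2.3320, -1.9600]  P^-=[0.9096 0.1030; 0.1030 0.6300]  H_jac=[-0.6898 0.0000; 0.0000 0.9252]  S=[0.8628 -0.0587; -0.0587 0.7193]  K=[-0.7222 0.0735; -0.0273 0.8081]  nu=[0.5040, -2.0605]  x^+=[-2.8475, -3.6390]  P^+=[0.4495 0.0088; 0.0088 0.1570]
step 2: x^-=[-3.5753, -3.6390]  P^-=[0.6493 0.0202; 0.0202 0.2970]  H_jac=[-0.9074 0.0000; 0.0000 -0.4771]  S=[0.9646 0.0158; 0.0158 0.2476]  K=[-0.6108 -0.0001; -0.0097 -0.5717]  nu=[-2.3502, 0.1888]  x^+=[-2.1399, -3.7241]  P^+=[0.2894 0.0090; 0.0090 0.2158]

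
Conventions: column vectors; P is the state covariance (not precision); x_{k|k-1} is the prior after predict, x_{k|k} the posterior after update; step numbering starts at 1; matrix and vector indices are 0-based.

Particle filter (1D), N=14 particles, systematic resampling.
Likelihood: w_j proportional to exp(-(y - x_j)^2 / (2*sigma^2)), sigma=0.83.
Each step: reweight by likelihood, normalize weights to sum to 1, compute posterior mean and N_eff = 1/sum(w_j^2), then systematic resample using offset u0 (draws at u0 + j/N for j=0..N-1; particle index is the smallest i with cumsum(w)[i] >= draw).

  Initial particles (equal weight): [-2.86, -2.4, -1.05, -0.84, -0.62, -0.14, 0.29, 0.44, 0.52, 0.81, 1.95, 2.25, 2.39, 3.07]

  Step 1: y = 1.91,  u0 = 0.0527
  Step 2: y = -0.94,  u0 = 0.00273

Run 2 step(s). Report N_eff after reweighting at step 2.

N_eff = 2.8436

step 1: w=[0.0000, 0.0000, 0.0004, 0.0010, 0.0023, 0.0112, 0.0353, 0.0494, 0.0583, 0.0984, 0.2365, 0.2178, 0.2004, 0.0892]  mean=1.8416  Neff=5.9396  idx=[7, 8, 9, 10, 10, 10, 10, 11, 11, 11, 12, 12, 12, 13]
step 2: w=[0.4296, 0.3643, 0.1854, 0.0040, 0.0040, 0.0040, 0.0040, 0.0011, 0.0011, 0.0011, 0.0005, 0.0005, 0.0005, 0.0000]  mean=0.5708  Neff=2.8436  idx=[0, 0, 0, 0, 0, 0, 1, 1, 1, 1, 1, 1, 2, 2]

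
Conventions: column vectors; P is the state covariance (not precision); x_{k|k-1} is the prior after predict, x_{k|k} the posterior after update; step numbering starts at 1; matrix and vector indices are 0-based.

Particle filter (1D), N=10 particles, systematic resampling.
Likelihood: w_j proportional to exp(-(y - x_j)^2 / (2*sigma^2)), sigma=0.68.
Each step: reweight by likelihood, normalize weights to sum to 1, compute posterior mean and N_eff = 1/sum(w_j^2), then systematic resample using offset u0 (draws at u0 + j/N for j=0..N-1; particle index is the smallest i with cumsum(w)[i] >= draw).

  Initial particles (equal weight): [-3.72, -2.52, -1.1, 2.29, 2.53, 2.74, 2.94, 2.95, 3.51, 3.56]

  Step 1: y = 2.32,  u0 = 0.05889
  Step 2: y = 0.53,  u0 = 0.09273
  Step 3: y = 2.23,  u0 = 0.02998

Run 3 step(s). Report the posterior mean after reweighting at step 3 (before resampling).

post_mean = 2.4164

step 1: w=[0.0000, 0.0000, 0.0000, 0.2222, 0.2121, 0.1838, 0.1468, 0.1448, 0.0481, 0.0422]  mean=2.7269  Neff=5.7222  idx=[3, 3, 4, 4, 5, 5, 6, 6, 7, 9]
step 2: w=[0.3123, 0.3123, 0.1177, 0.1177, 0.0452, 0.0452, 0.0167, 0.0167, 0.0158, 0.0004]  mean=2.4199  Neff=4.3930  idx=[0, 0, 0, 1, 1, 1, 2, 3, 4, 8]
step 3: w=[0.1093, 0.1093, 0.1093, 0.1093, 0.1093, 0.1093, 0.0995, 0.0995, 0.0828, 0.0626]  mean=2.4164  Neff=9.7839  idx=[0, 1, 2, 3, 3, 4, 5, 6, 7, 8]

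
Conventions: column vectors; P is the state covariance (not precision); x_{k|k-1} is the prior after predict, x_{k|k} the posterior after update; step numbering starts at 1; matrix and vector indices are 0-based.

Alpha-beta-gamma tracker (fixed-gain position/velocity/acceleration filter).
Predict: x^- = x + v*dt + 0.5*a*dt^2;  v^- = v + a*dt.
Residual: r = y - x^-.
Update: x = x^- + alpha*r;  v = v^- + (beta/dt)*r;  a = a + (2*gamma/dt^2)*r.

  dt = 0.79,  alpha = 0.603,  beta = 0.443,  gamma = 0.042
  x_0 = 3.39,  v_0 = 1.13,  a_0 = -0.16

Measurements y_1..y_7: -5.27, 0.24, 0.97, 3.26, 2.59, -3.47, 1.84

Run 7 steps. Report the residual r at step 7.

step 1: x_pred=4.2328  r=-9.5028  x^+=-1.4974  v^+=-4.3252  a^+=-1.4390
step 2: x_pred=-5.3633  r=5.6033  x^+=-1.9845  v^+=-2.3199  a^+=-0.6848
step 3: x_pred=-4.0309  r=5.0009  x^+=-1.0154  v^+=-0.0566  a^+=-0.0117
step 4: x_pred=-1.0637  r=4.3237  x^+=1.5435  v^+=2.3587  a^+=0.5702
step 5: x_pred=3.5848  r=-0.9948  x^+=2.9849  v^+=2.2513  a^+=0.4363
step 6: x_pred=4.8996  r=-8.3696  x^+=-0.1473  v^+=-2.0973  a^+=-0.6902
step 7: x_pred=-2.0195  r=3.8595  x^+=0.3078  v^+=-0.4783  a^+=-0.1707

resid = 3.8595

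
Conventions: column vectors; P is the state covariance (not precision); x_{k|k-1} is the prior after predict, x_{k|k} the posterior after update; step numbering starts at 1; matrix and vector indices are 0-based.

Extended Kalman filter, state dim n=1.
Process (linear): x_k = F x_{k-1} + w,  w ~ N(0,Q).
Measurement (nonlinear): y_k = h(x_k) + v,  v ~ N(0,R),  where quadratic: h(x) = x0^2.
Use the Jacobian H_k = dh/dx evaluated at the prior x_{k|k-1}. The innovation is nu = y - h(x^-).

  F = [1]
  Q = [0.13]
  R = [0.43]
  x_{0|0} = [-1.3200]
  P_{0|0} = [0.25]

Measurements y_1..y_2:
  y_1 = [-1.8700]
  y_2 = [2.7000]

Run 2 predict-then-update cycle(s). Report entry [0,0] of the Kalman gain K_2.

step 1: x^-=[-1.3200]  P^-=[0.3800]  H_jac=[-2.6400]  S=[3.0784]  K=[-0.3259]  nu=[-3.6124]  x^+=[-0.1428]  P^+=[0.0531]
step 2: x^-=[-0.1428]  P^-=[0.1831]  H_jac=[-0.2856]  S=[0.4449]  K=[-0.1175]  nu=[2.6796]  x^+=[-0.4577]  P^+=[0.1769]

K[0,0] = -0.1175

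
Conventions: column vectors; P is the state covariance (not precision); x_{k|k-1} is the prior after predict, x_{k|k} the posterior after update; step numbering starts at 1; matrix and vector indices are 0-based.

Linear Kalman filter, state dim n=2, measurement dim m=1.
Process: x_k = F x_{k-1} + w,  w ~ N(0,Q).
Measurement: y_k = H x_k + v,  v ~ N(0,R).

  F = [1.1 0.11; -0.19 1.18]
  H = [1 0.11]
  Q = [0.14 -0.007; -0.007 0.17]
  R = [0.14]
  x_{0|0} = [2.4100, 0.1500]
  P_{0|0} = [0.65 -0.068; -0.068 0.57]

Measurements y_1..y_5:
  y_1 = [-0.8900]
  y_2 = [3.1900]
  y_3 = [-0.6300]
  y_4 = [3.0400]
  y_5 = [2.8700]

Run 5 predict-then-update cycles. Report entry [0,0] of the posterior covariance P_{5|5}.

P_post[0,0] = 0.1035

step 1: x^-=[2.6675, -0.2809]  P^-=[0.9169 -0.1557; -0.1557 1.0176]  S=[1.0350]  K=[0.8694; -0.0423]  nu=[-3.5266]  x^+=[-0.3985, -0.1318]  P^+=[0.1347 -0.1177; -0.1177 1.0158]
step 2: x^-=[-0.4528, -0.0798]  P^-=[0.2868 -0.0536; -0.0536 1.6420]  S=[0.4348]  K=[0.6459; 0.2922]  nu=[3.6516]  x^+=[1.9057, 0.9873]  P^+=[0.1053 -0.1356; -0.1356 1.6049]
step 3: x^-=[2.2049, 0.8029]  P^-=[0.2541 0.0061; 0.0061 2.4692]  S=[0.4253]  K=[0.5990; 0.6530]  nu=[-2.9232]  x^+=[0.4540, -1.1059]  P^+=[0.1015 -0.1602; -0.1602 2.2879]
step 4: x^-=[0.3777, -1.3913]  P^-=[0.2517 0.0641; 0.0641 3.4312]  S=[0.4473]  K=[0.5784; 0.9871]  nu=[2.8153]  x^+=[2.0062, 1.3876]  P^+=[0.1020 -0.1913; -0.1913 2.9953]
step 5: x^-=[2.3595, 1.2562]  P^-=[0.2534 0.1162; 0.1162 4.4302]  S=[0.4726]  K=[0.5633; 1.2770]  nu=[0.3723]  x^+=[2.5692, 1.7317]  P^+=[0.1035 -0.2238; -0.2238 3.6595]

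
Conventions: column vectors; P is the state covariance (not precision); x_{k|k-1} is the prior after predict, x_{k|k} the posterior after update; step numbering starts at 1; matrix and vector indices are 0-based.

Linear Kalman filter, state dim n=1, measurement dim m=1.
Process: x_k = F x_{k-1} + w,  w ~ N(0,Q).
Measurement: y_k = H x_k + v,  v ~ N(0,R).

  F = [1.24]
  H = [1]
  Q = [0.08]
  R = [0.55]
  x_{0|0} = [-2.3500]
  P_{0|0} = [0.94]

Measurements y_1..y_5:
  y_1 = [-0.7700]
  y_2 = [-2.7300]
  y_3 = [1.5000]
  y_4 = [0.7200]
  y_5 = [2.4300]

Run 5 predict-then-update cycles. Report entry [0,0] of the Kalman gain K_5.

K[0,0] = 0.4684

step 1: x^-=[-2.9140]  P^-=[1.5253]  S=[2.0753]  K=[0.7350]  nu=[2.1440]  x^+=[-1.3382]  P^+=[0.4042]
step 2: x^-=[-1.6594]  P^-=[0.7016]  S=[1.2516]  K=[0.5605]  nu=[-1.0706]  x^+=[-2.2595]  P^+=[0.3083]
step 3: x^-=[-2.8018]  P^-=[0.5540]  S=[1.1040]  K=[0.5018]  nu=[4.3018]  x^+=[-0.6430]  P^+=[0.2760]
step 4: x^-=[-0.7973]  P^-=[0.5044]  S=[1.0544]  K=[0.4784]  nu=[1.5173]  x^+=[-0.0715]  P^+=[0.2631]
step 5: x^-=[-0.0886]  P^-=[0.4845]  S=[1.0345]  K=[0.4684]  nu=[2.5186]  x^+=[1.0910]  P^+=[0.2576]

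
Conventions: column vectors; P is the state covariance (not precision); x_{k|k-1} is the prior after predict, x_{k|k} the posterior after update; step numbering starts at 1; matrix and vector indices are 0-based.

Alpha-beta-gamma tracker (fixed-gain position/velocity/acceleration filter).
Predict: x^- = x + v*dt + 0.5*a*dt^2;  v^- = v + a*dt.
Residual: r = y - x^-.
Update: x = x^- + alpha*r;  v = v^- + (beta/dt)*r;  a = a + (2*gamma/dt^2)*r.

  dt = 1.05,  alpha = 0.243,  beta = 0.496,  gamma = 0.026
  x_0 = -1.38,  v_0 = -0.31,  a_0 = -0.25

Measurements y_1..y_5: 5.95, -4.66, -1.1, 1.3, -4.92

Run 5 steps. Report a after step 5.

step 1: x_pred=-1.8433  r=7.7933  x^+=0.0505  v^+=3.1089  a^+=0.1176
step 2: x_pred=3.3796  r=-8.0396  x^+=1.4260  v^+=-0.5654  a^+=-0.2616
step 3: x_pred=0.6881  r=-1.7881  x^+=0.2536  v^+=-1.6848  a^+=-0.3460
step 4: x_pred=-1.7061  r=3.0061  x^+=-0.9756  v^+=-0.6280  a^+=-0.2042
step 5: x_pred=-1.7476  r=-3.1724  x^+=-2.5185  v^+=-2.3410  a^+=-0.3538

a_post = -0.3538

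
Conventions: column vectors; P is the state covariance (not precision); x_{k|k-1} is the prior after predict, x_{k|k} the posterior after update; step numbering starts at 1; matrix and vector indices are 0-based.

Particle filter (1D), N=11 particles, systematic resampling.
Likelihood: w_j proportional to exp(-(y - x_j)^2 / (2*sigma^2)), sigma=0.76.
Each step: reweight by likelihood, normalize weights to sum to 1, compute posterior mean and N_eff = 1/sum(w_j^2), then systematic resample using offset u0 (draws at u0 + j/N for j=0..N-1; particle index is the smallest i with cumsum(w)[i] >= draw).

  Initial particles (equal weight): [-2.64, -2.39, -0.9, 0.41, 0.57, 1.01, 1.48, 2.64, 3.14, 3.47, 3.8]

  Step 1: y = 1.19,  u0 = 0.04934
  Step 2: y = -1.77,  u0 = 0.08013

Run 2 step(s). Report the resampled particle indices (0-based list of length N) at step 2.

step 1: w=[0.0000, 0.0000, 0.0066, 0.1714, 0.2081, 0.2822, 0.2699, 0.0470, 0.0108, 0.0032, 0.0008]  mean=1.0396  Neff=4.3953  idx=[3, 3, 4, 4, 5, 5, 5, 6, 6, 6, 7]
step 2: w=[0.3015, 0.3015, 0.1612, 0.1612, 0.0229, 0.0229, 0.0229, 0.0020, 0.0020, 0.0020, 0.0000]  mean=0.5092  Neff=4.2498  idx=[0, 0, 0, 1, 1, 1, 2, 2, 3, 3, 6]

resampled_idx = [0, 0, 0, 1, 1, 1, 2, 2, 3, 3, 6]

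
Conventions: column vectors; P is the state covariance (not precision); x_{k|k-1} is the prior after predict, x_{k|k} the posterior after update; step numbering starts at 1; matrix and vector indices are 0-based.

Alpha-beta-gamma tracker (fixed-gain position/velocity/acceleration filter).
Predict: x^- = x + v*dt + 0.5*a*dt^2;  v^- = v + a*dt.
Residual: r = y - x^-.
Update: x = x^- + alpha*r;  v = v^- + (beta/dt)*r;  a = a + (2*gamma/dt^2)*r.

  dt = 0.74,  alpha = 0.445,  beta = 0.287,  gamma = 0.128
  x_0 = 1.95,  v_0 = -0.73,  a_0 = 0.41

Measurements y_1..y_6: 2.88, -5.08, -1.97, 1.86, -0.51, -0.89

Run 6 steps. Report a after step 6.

a_post = 3.0095

step 1: x_pred=1.5221  r=1.3579  x^+=2.1263  v^+=0.1001  a^+=1.0448
step 2: x_pred=2.4865  r=-7.5665  x^+=-0.8806  v^+=-2.0613  a^+=-2.4924
step 3: x_pred=-3.0884  r=1.1184  x^+=-2.5907  v^+=-3.4720  a^+=-1.9696
step 4: x_pred=-5.6993  r=7.5593  x^+=-2.3354  v^+=-1.9977  a^+=1.5643
step 5: x_pred=-3.3854  r=2.8754  x^+=-2.1058  v^+=0.2751  a^+=2.9085
step 6: x_pred=-1.1059  r=0.2159  x^+=-1.0098  v^+=2.5111  a^+=3.0095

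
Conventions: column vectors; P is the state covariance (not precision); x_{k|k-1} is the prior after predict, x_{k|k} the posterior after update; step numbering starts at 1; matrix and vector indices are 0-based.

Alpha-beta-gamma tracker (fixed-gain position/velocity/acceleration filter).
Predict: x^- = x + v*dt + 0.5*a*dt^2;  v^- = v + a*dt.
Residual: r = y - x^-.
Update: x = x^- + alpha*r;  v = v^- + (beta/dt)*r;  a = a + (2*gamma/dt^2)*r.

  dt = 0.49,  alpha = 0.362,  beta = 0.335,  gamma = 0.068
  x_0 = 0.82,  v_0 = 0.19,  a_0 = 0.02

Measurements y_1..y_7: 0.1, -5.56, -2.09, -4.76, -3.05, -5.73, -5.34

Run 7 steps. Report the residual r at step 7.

resid = 1.2893

step 1: x_pred=0.9155  r=-0.8155  x^+=0.6203  v^+=-0.3577  a^+=-0.4419
step 2: x_pred=0.3919  r=-5.9519  x^+=-1.7627  v^+=-4.6435  a^+=-3.8133
step 3: x_pred=-4.4957  r=2.4057  x^+=-3.6249  v^+=-4.8672  a^+=-2.4506
step 4: x_pred=-6.3040  r=1.5440  x^+=-5.7451  v^+=-5.0124  a^+=-1.5760
step 5: x_pred=-8.3904  r=5.3404  x^+=-6.4572  v^+=-2.1336  a^+=1.4489
step 6: x_pred=-7.3287  r=1.5987  x^+=-6.7500  v^+=-0.3307  a^+=2.3545
step 7: x_pred=-6.6293  r=1.2893  x^+=-6.1626  v^+=1.7045  a^+=3.0848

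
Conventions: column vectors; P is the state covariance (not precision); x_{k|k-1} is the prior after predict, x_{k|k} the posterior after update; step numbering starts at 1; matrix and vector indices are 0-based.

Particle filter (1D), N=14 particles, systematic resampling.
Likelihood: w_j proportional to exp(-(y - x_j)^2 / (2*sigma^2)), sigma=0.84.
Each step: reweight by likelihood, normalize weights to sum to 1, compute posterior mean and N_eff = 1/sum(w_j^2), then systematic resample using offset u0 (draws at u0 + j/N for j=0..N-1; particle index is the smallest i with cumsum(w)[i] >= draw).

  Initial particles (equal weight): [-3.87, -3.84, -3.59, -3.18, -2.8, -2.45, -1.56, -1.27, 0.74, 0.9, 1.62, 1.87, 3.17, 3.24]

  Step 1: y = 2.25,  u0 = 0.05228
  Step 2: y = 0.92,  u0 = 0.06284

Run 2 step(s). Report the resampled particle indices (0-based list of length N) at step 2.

step 1: w=[0.0000, 0.0000, 0.0000, 0.0000, 0.0000, 0.0000, 0.0000, 0.0000, 0.0625, 0.0864, 0.2374, 0.2839, 0.1726, 0.1570]  mean=2.0955  Neff=4.9307  idx=[8, 9, 10, 10, 10, 11, 11, 11, 11, 12, 12, 12, 13, 13]
step 2: w=[0.1543, 0.1578, 0.1116, 0.1116, 0.1116, 0.0833, 0.0833, 0.0833, 0.0833, 0.0044, 0.0044, 0.0044, 0.0035, 0.0035]  mean=1.4855  Neff=8.7814  idx=[0, 0, 1, 1, 2, 2, 3, 4, 4, 5, 6, 7, 8, 11]

resampled_idx = [0, 0, 1, 1, 2, 2, 3, 4, 4, 5, 6, 7, 8, 11]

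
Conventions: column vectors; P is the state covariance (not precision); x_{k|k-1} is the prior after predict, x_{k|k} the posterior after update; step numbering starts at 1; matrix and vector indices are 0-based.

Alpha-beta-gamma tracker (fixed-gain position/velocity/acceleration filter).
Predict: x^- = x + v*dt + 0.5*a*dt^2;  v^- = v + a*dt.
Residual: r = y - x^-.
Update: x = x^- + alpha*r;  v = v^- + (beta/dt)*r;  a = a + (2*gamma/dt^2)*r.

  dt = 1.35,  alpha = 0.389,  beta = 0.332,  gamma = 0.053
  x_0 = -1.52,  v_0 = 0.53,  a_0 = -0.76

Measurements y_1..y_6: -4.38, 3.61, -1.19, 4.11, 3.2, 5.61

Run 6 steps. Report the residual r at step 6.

resid = 1.7533

step 1: x_pred=-1.4970  r=-2.8830  x^+=-2.6185  v^+=-1.2050  a^+=-0.9277
step 2: x_pred=-5.0906  r=8.7006  x^+=-1.7061  v^+=-0.3177  a^+=-0.4216
step 3: x_pred=-2.5191  r=1.3291  x^+=-2.0021  v^+=-0.5600  a^+=-0.3443
step 4: x_pred=-3.0719  r=7.1819  x^+=-0.2781  v^+=0.7414  a^+=0.0734
step 5: x_pred=0.7896  r=2.4104  x^+=1.7272  v^+=1.4332  a^+=0.2136
step 6: x_pred=3.8567  r=1.7533  x^+=4.5387  v^+=2.1527  a^+=0.3155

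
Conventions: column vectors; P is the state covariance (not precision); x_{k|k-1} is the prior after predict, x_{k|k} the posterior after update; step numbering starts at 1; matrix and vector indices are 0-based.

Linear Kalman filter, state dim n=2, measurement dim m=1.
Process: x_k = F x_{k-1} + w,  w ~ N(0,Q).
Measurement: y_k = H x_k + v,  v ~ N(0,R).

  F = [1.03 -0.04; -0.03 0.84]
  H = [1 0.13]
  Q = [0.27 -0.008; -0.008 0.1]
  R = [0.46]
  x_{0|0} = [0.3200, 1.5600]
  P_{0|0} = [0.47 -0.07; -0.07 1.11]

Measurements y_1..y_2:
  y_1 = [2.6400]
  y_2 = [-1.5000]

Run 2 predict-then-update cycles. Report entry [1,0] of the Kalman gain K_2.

K[1,0] = -0.0517

step 1: x^-=[0.2672, 1.3008]  P^-=[0.7762 -0.1205; -0.1205 0.8872]  S=[1.2198]  K=[0.6234; -0.0042]  nu=[2.2037]  x^+=[1.6411, 1.2915]  P^+=[0.3020 -0.1173; -0.1173 0.8871]
step 2: x^-=[1.6387, 1.0356]  P^-=[0.6015 -0.1487; -0.1487 0.7322]  S=[1.0352]  K=[0.5624; -0.0517]  nu=[-3.2733]  x^+=[-0.2021, 1.2050]  P^+=[0.2741 -0.1186; -0.1186 0.7294]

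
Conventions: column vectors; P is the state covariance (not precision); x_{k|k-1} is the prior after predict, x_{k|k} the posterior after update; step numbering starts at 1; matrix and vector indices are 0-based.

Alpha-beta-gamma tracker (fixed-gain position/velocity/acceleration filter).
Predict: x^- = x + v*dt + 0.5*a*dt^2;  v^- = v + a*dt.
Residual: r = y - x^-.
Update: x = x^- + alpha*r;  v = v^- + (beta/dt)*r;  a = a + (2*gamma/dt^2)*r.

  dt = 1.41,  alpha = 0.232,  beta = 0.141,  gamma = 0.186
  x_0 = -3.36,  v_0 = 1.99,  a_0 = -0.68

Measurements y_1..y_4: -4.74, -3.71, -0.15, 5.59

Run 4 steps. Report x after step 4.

x_post = -5.9175

step 1: x_pred=-1.2301  r=-3.5099  x^+=-2.0444  v^+=0.6802  a^+=-1.3368
step 2: x_pred=-2.4141  r=-1.2959  x^+=-2.7147  v^+=-1.3342  a^+=-1.5792
step 3: x_pred=-6.1658  r=6.0158  x^+=-4.7701  v^+=-2.9594  a^+=-0.4536
step 4: x_pred=-9.3938  r=14.9838  x^+=-5.9175  v^+=-2.1006  a^+=2.3501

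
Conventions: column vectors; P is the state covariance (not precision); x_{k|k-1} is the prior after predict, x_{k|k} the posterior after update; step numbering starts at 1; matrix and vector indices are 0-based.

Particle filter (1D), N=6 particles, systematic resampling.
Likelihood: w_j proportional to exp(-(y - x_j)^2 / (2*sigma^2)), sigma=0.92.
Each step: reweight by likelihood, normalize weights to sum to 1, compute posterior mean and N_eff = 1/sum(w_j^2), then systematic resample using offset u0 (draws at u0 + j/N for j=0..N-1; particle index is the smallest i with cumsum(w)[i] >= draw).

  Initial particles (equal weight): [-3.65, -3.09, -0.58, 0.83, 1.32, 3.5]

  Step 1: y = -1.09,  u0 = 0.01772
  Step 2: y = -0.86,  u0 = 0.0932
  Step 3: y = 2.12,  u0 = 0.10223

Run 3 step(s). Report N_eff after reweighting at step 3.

N_eff = 6.0000

step 1: w=[0.0186, 0.0842, 0.7669, 0.1013, 0.0289, 0.0000]  mean=-0.6506  Neff=1.6482  idx=[0, 2, 2, 2, 2, 2]
step 2: w=[0.0021, 0.1996, 0.1996, 0.1996, 0.1996, 0.1996]  mean=-0.5865  Neff=5.0210  idx=[1, 2, 3, 3, 4, 5]
step 3: w=[0.1667, 0.1667, 0.1667, 0.1667, 0.1667, 0.1667]  mean=-0.5800  Neff=6.0000  idx=[0, 1, 2, 3, 4, 5]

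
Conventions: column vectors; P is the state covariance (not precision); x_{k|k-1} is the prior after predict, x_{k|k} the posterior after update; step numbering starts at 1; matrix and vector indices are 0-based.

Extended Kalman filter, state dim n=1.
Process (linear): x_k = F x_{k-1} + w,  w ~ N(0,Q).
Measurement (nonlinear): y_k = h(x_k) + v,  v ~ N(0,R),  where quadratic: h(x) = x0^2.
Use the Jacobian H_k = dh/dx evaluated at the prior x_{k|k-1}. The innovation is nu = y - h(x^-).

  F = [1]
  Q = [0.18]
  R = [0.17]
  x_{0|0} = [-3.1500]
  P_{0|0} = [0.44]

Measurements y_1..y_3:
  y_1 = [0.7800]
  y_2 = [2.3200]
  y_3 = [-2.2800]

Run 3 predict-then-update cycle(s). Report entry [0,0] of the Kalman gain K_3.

K[0,0] = -0.2962

step 1: x^-=[-3.1500]  P^-=[0.6200]  H_jac=[-6.3000]  S=[24.7778]  K=[-0.1576]  nu=[-9.1425]  x^+=[-1.7088]  P^+=[0.0043]
step 2: x^-=[-1.7088]  P^-=[0.1843]  H_jac=[-3.4175]  S=[2.3220]  K=[-0.2712]  nu=[-0.5999]  x^+=[-1.5461]  P^+=[0.0135]
step 3: x^-=[-1.5461]  P^-=[0.1935]  H_jac=[-3.0922]  S=[2.0201]  K=[-0.2962]  nu=[-4.6704]  x^+=[-0.1628]  P^+=[0.0163]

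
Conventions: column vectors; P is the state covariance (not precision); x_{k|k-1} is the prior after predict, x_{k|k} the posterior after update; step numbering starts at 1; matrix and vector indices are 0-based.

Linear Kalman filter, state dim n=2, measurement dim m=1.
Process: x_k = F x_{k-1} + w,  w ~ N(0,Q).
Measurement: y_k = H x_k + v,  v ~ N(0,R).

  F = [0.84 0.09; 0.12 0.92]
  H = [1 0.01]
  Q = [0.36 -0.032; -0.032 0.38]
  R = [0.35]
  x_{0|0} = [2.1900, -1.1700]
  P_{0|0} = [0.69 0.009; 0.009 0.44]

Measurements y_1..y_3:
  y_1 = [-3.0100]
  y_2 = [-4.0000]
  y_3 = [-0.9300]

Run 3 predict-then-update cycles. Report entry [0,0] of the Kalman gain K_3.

K[0,0] = 0.5981

step 1: x^-=[1.7343, -0.8136]  P^-=[0.8518 0.0810; 0.0810 0.7643]  S=[1.2035]  K=[0.7084; 0.0737]  nu=[-4.7362]  x^+=[-1.6210, -1.1626]  P^+=[0.2478 0.0182; 0.0182 0.7578]
step 2: x^-=[-1.4663, -1.2641]  P^-=[0.5437 0.0700; 0.0700 1.0290]  S=[0.8952]  K=[0.6081; 0.0897]  nu=[-2.5211]  x^+=[-2.9994, -1.4902]  P^+=[0.2126 0.0212; 0.0212 1.0218]
step 3: x^-=[-2.6536, -1.7309]  P^-=[0.5215 0.0906; 0.0906 1.2526]  S=[0.8735]  K=[0.5981; 0.1181]  nu=[1.7410]  x^+=[-1.6124, -1.5253]  P^+=[0.2090 0.0289; 0.0289 1.2404]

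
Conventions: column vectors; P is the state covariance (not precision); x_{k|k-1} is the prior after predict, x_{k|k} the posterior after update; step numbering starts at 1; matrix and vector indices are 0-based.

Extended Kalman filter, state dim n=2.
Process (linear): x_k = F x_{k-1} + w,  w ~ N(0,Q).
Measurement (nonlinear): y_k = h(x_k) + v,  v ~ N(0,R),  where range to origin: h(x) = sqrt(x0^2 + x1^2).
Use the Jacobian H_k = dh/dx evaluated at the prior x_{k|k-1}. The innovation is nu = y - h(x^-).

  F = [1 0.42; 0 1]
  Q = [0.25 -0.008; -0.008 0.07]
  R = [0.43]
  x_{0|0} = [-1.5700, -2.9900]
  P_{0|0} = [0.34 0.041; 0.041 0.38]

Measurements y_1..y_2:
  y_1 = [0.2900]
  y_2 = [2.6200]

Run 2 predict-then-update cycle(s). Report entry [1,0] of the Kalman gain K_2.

K[1,0] = -0.2944

step 1: x^-=[-2.8258, -2.9900]  P^-=[0.6915 0.1926; 0.1926 0.4500]  H_jac=[-0.6869 -0.7268]  S=[1.1862]  K=[-0.5184; -0.3872]  nu=[-3.8240]  x^+=[-0.8434, -1.5092]  P^+=[0.3727 -0.0455; -0.0455 0.2721]
step 2: x^-=[-1.4773, -1.5092]  P^-=[0.6325 0.0608; 0.0608 0.3421]  H_jac=[-0.6995 -0.7146]  S=[0.9750]  K=[-0.4983; -0.2944]  nu=[0.5081]  x^+=[-1.7305, -1.6588]  P^+=[0.3904 -0.0822; -0.0822 0.2576]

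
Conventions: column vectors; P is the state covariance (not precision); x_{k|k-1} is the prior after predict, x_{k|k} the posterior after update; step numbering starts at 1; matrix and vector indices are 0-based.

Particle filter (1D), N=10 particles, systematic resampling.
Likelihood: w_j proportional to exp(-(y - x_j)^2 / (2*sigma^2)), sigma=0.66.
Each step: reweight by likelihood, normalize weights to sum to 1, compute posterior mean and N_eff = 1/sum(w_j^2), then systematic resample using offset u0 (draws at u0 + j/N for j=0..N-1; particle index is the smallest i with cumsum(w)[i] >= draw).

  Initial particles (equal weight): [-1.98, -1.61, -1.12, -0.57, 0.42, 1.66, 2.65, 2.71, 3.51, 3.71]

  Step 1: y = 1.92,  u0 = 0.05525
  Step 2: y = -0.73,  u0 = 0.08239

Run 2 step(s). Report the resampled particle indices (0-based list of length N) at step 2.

step 1: w=[0.0000, 0.0000, 0.0000, 0.0004, 0.0358, 0.4379, 0.2567, 0.2312, 0.0260, 0.0120]  mean=2.1843  Neff=3.1922  idx=[5, 5, 5, 5, 5, 6, 6, 7, 7, 7]
step 2: w=[0.1998, 0.1998, 0.1998, 0.1998, 0.1998, 0.0003, 0.0003, 0.0002, 0.0002, 0.0002]  mean=1.6611  Neff=5.0110  idx=[0, 0, 1, 1, 2, 2, 3, 3, 4, 4]

resampled_idx = [0, 0, 1, 1, 2, 2, 3, 3, 4, 4]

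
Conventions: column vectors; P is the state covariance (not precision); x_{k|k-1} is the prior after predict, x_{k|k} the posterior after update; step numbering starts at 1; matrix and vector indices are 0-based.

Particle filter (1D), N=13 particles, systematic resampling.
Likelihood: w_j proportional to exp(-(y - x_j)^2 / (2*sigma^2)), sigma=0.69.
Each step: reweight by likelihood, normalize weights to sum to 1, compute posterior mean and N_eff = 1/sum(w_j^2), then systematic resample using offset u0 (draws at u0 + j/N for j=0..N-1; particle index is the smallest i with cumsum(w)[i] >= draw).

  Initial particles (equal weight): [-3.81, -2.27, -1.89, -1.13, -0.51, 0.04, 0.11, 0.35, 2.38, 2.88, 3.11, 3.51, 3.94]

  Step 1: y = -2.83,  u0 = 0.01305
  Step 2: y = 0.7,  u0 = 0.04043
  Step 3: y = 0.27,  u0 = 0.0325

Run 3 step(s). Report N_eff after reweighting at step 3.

N_eff = 10.8641

step 1: w=[0.2382, 0.4698, 0.2582, 0.0314, 0.0023, 0.0001, 0.0001, 0.0000, 0.0000, 0.0000, 0.0000, 0.0000, 0.0000]  mean=-2.4984  Neff=2.8981  idx=[0, 0, 0, 1, 1, 1, 1, 1, 1, 1, 2, 2, 2]
step 2: w=[0.0000, 0.0000, 0.0000, 0.0289, 0.0289, 0.0289, 0.0289, 0.0289, 0.0289, 0.0289, 0.2659, 0.2659, 0.2659]  mean=-1.9669  Neff=4.5888  idx=[4, 7, 9, 10, 10, 10, 11, 11, 11, 11, 12, 12, 12]
step 3: w=[0.0147, 0.0147, 0.0147, 0.0956, 0.0956, 0.0956, 0.0956, 0.0956, 0.0956, 0.0956, 0.0956, 0.0956, 0.0956]  mean=-1.9067  Neff=10.8641  idx=[2, 3, 4, 5, 6, 6, 7, 8, 9, 10, 10, 11, 12]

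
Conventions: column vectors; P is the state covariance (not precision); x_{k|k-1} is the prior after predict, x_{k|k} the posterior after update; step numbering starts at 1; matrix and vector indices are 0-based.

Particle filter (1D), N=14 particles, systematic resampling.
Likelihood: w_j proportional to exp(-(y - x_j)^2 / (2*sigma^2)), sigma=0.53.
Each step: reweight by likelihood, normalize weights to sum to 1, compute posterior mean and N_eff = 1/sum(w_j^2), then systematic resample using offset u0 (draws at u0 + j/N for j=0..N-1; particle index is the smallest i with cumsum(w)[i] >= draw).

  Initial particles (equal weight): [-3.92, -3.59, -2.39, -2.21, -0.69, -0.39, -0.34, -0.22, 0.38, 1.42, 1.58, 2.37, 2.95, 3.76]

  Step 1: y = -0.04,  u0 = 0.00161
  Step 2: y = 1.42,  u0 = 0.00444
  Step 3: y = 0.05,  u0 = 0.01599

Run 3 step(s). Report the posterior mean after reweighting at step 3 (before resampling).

post_mean = 0.2412

step 1: w=[0.0000, 0.0000, 0.0000, 0.0001, 0.1229, 0.2097, 0.2222, 0.2462, 0.1905, 0.0059, 0.0024, 0.0000, 0.0000, 0.0000]  mean=-0.2119  Neff=4.8678  idx=[4, 4, 5, 5, 5, 6, 6, 6, 7, 7, 7, 7, 8, 8]
step 2: w=[0.0010, 0.0010, 0.0085, 0.0085, 0.0085, 0.0116, 0.0116, 0.0116, 0.0240, 0.0240, 0.0240, 0.0240, 0.4207, 0.4207]  mean=0.2754  Neff=2.8014  idx=[2, 8, 11, 12, 12, 12, 12, 12, 12, 13, 13, 13, 13, 13]
step 3: w=[0.0615, 0.0762, 0.0762, 0.0715, 0.0715, 0.0715, 0.0715, 0.0715, 0.0715, 0.0715, 0.0715, 0.0715, 0.0715, 0.0715]  mean=0.2412  Neff=13.9717  idx=[0, 1, 2, 3, 4, 5, 6, 7, 8, 9, 10, 11, 12, 13]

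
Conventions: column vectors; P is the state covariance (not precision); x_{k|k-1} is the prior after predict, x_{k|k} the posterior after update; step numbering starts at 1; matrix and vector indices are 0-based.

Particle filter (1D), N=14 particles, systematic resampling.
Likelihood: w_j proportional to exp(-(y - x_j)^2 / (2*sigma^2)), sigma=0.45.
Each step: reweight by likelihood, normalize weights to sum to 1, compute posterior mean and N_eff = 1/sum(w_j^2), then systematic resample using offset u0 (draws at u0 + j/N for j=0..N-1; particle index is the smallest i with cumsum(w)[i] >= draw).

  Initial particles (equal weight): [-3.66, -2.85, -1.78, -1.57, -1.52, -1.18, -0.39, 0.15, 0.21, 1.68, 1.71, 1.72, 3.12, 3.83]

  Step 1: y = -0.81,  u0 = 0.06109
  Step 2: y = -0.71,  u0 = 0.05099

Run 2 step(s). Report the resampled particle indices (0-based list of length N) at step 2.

resampled_idx = [2, 4, 4, 5, 6, 7, 8, 8, 9, 9, 10, 11, 11, 12]

step 1: w=[0.0000, 0.0000, 0.0452, 0.1109, 0.1330, 0.3293, 0.2987, 0.0474, 0.0354, 0.0000, 0.0000, 0.0000, 0.0000, 0.0000]  mean=-0.9474  Neff=4.2880  idx=[3, 3, 4, 4, 5, 5, 5, 5, 6, 6, 6, 6, 7, 8]
step 2: w=[0.0251, 0.0251, 0.0308, 0.0308, 0.0902, 0.0902, 0.0902, 0.0902, 0.1208, 0.1208, 0.1208, 0.1208, 0.0251, 0.0192]  mean=-0.7786  Neff=10.5182  idx=[2, 4, 4, 5, 6, 7, 8, 8, 9, 9, 10, 11, 11, 12]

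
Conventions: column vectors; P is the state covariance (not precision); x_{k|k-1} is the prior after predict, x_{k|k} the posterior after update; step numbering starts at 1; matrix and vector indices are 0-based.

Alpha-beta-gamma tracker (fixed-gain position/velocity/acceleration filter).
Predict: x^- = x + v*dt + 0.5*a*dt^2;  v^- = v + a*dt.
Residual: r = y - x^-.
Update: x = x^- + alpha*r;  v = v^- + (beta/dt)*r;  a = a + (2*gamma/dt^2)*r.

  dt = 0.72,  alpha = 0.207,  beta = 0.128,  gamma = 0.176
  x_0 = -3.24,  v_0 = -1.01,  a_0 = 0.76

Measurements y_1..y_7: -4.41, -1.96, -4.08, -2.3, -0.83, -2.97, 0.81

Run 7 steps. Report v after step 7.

step 1: x_pred=-3.7702  r=-0.6398  x^+=-3.9026  v^+=-0.5765  a^+=0.3256
step 2: x_pred=-4.2334  r=2.2734  x^+=-3.7628  v^+=0.0620  a^+=1.8692
step 3: x_pred=-3.2336  r=-0.8464  x^+=-3.4088  v^+=1.2574  a^+=1.2945
step 4: x_pred=-2.1680  r=-0.1320  x^+=-2.1953  v^+=2.1660  a^+=1.2049
step 5: x_pred=-0.3235  r=-0.5065  x^+=-0.4283  v^+=2.9434  a^+=0.8609
step 6: x_pred=1.9141  r=-4.8841  x^+=0.9031  v^+=2.6950  a^+=-2.4554
step 7: x_pred=2.2070  r=-1.3970  x^+=1.9179  v^+=0.6788  a^+=-3.4040

v_post = 0.6788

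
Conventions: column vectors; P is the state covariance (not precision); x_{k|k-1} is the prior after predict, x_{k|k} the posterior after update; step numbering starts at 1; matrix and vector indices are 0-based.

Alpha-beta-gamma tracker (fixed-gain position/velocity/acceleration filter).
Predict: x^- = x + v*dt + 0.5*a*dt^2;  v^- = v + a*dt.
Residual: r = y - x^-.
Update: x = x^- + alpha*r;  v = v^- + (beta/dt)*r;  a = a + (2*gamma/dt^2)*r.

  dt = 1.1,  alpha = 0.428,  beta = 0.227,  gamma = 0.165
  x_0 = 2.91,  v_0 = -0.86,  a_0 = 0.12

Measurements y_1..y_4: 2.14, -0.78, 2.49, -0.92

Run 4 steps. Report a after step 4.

a_post = 0.2332

step 1: x_pred=2.0366  r=0.1034  x^+=2.0809  v^+=-0.7067  a^+=0.1482
step 2: x_pred=1.3932  r=-2.1732  x^+=0.4631  v^+=-0.9921  a^+=-0.4445
step 3: x_pred=-0.8972  r=3.3872  x^+=0.5525  v^+=-0.7821  a^+=0.4793
step 4: x_pred=-0.0178  r=-0.9022  x^+=-0.4039  v^+=-0.4410  a^+=0.2332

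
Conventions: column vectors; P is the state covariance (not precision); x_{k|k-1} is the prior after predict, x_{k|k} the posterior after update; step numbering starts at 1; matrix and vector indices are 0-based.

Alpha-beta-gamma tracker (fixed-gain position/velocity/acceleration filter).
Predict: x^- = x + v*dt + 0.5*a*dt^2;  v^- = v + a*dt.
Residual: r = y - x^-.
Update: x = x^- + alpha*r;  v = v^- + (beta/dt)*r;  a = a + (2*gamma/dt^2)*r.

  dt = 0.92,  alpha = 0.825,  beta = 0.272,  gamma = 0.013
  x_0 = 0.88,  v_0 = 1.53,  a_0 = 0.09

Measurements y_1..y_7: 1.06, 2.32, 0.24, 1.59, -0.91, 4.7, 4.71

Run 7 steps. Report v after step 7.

v_post = 1.1305

step 1: x_pred=2.3257  r=-1.2657  x^+=1.2815  v^+=1.2386  a^+=0.0511
step 2: x_pred=2.4426  r=-0.1226  x^+=2.3415  v^+=1.2494  a^+=0.0474
step 3: x_pred=3.5109  r=-3.2709  x^+=0.8124  v^+=0.3259  a^+=-0.0531
step 4: x_pred=1.0897  r=0.5003  x^+=1.5025  v^+=0.4249  a^+=-0.0378
step 5: x_pred=1.8774  r=-2.7874  x^+=-0.4222  v^+=-0.4339  a^+=-0.1234
step 6: x_pred=-0.8736  r=5.5736  x^+=3.7246  v^+=1.1004  a^+=0.0478
step 7: x_pred=4.7572  r=-0.0472  x^+=4.7183  v^+=1.1305  a^+=0.0464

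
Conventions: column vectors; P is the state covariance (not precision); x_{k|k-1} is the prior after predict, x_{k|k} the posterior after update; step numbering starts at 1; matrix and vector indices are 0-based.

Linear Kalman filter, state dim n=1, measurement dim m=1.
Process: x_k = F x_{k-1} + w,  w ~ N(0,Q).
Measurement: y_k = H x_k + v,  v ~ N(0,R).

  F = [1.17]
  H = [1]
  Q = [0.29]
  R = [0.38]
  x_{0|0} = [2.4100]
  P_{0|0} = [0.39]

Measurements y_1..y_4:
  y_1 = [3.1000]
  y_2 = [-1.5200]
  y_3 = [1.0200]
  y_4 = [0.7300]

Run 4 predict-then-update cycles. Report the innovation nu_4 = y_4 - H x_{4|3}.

innov = [-0.1902]

step 1: x^-=[2.8197]  P^-=[0.8239]  S=[1.2039]  K=[0.6844]  nu=[0.2803]  x^+=[3.0115]  P^+=[0.2601]
step 2: x^-=[3.5235]  P^-=[0.6460]  S=[1.0260]  K=[0.6296]  nu=[-5.0435]  x^+=[0.3480]  P^+=[0.2393]
step 3: x^-=[0.4071]  P^-=[0.6175]  S=[0.9975]  K=[0.6191]  nu=[0.6129]  x^+=[0.7865]  P^+=[0.2352]
step 4: x^-=[0.9202]  P^-=[0.6120]  S=[0.9920]  K=[0.6169]  nu=[-0.1902]  x^+=[0.8029]  P^+=[0.2344]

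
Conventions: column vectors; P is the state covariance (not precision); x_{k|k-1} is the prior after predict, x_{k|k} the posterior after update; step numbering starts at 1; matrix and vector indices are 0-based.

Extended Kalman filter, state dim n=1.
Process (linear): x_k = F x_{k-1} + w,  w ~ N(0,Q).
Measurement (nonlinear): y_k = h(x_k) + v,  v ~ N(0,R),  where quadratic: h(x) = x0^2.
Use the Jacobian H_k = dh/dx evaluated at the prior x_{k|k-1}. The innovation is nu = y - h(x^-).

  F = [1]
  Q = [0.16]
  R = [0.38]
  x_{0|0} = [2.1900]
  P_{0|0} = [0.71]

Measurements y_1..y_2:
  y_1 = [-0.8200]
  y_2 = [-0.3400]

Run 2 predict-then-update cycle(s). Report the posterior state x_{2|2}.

step 1: x^-=[2.1900]  P^-=[0.8700]  H_jac=[4.3800]  S=[17.0704]  K=[0.2232]  nu=[-5.6161]  x^+=[0.9363]  P^+=[0.0194]
step 2: x^-=[0.9363]  P^-=[0.1794]  H_jac=[1.8727]  S=[1.0090]  K=[0.3329]  nu=[-1.2167]  x^+=[0.5313]  P^+=[0.0676]

x_post = [0.5313]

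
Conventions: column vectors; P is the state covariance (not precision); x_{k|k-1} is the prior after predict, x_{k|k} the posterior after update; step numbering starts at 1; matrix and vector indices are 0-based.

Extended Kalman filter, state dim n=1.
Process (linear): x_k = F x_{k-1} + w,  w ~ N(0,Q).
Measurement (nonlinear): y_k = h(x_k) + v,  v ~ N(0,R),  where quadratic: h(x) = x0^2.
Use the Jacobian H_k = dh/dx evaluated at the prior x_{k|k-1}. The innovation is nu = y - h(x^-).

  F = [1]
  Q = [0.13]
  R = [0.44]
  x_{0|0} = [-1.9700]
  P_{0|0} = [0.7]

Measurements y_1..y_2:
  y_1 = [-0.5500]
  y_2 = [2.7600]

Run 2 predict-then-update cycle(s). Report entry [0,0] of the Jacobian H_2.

H_jac[0,0] = -1.7651

step 1: x^-=[-1.9700]  P^-=[0.8300]  H_jac=[-3.9400]  S=[13.3246]  K=[-0.2454]  nu=[-4.4309]  x^+=[-0.8825]  P^+=[0.0274]
step 2: x^-=[-0.8825]  P^-=[0.1574]  H_jac=[-1.7651]  S=[0.9304]  K=[-0.2986]  nu=[1.9811]  x^+=[-1.4741]  P^+=[0.0744]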